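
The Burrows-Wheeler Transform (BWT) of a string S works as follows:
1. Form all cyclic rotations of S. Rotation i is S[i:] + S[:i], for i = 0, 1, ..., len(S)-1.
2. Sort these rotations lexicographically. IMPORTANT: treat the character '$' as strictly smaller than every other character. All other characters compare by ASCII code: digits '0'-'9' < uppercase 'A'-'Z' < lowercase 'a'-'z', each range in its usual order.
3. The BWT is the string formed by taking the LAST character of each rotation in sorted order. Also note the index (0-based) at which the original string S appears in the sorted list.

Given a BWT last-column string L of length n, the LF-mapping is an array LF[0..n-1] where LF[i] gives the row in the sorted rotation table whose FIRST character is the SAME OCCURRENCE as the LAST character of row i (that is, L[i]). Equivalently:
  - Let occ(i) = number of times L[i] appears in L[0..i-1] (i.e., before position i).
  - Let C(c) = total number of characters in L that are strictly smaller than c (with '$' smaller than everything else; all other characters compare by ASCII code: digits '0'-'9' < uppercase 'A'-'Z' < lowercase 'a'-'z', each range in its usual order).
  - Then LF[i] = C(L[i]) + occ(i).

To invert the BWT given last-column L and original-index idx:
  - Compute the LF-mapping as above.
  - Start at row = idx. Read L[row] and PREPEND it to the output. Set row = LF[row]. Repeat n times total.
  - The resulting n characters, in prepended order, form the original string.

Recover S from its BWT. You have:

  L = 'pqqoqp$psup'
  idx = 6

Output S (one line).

Answer: qoppusqpqp$

Derivation:
LF mapping: 2 6 7 1 8 3 0 4 9 10 5
Walk LF starting at row 6, prepending L[row]:
  step 1: row=6, L[6]='$', prepend. Next row=LF[6]=0
  step 2: row=0, L[0]='p', prepend. Next row=LF[0]=2
  step 3: row=2, L[2]='q', prepend. Next row=LF[2]=7
  step 4: row=7, L[7]='p', prepend. Next row=LF[7]=4
  step 5: row=4, L[4]='q', prepend. Next row=LF[4]=8
  step 6: row=8, L[8]='s', prepend. Next row=LF[8]=9
  step 7: row=9, L[9]='u', prepend. Next row=LF[9]=10
  step 8: row=10, L[10]='p', prepend. Next row=LF[10]=5
  step 9: row=5, L[5]='p', prepend. Next row=LF[5]=3
  step 10: row=3, L[3]='o', prepend. Next row=LF[3]=1
  step 11: row=1, L[1]='q', prepend. Next row=LF[1]=6
Reversed output: qoppusqpqp$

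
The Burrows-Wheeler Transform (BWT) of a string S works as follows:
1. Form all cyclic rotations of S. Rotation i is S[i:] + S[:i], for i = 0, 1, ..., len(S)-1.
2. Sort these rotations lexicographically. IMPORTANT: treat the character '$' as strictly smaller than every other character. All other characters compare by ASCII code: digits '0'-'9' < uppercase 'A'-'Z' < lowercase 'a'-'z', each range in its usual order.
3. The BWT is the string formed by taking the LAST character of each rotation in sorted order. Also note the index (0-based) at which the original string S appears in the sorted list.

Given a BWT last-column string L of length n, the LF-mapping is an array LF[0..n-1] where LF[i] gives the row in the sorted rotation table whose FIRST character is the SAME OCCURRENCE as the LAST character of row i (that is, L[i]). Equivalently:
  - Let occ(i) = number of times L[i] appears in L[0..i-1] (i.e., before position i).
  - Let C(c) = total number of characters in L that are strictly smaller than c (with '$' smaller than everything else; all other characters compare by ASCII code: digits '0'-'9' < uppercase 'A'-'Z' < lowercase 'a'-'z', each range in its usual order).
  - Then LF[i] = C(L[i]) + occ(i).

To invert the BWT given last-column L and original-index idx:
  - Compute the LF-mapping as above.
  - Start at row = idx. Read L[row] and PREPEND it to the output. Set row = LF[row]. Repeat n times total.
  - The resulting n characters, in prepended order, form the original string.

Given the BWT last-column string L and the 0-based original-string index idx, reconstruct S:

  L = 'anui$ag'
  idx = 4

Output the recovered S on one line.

Answer: iguana$

Derivation:
LF mapping: 1 5 6 4 0 2 3
Walk LF starting at row 4, prepending L[row]:
  step 1: row=4, L[4]='$', prepend. Next row=LF[4]=0
  step 2: row=0, L[0]='a', prepend. Next row=LF[0]=1
  step 3: row=1, L[1]='n', prepend. Next row=LF[1]=5
  step 4: row=5, L[5]='a', prepend. Next row=LF[5]=2
  step 5: row=2, L[2]='u', prepend. Next row=LF[2]=6
  step 6: row=6, L[6]='g', prepend. Next row=LF[6]=3
  step 7: row=3, L[3]='i', prepend. Next row=LF[3]=4
Reversed output: iguana$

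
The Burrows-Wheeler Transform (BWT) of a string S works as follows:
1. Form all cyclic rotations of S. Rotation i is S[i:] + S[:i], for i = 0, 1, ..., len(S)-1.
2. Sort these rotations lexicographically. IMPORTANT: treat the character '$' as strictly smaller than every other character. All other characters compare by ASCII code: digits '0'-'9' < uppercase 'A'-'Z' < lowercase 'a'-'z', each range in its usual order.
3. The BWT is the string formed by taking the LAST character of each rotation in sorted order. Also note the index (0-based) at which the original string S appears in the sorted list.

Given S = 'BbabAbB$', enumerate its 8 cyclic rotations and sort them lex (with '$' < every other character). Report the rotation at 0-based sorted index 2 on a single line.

Answer: B$BbabAb

Derivation:
All 8 rotations (rotation i = S[i:]+S[:i]):
  rot[0] = BbabAbB$
  rot[1] = babAbB$B
  rot[2] = abAbB$Bb
  rot[3] = bAbB$Bba
  rot[4] = AbB$Bbab
  rot[5] = bB$BbabA
  rot[6] = B$BbabAb
  rot[7] = $BbabAbB
Sorted (with $ < everything):
  sorted[0] = $BbabAbB
  sorted[1] = AbB$Bbab
  sorted[2] = B$BbabAb
  sorted[3] = BbabAbB$
  sorted[4] = abAbB$Bb
  sorted[5] = bAbB$Bba
  sorted[6] = bB$BbabA
  sorted[7] = babAbB$B
sorted[2] = B$BbabAb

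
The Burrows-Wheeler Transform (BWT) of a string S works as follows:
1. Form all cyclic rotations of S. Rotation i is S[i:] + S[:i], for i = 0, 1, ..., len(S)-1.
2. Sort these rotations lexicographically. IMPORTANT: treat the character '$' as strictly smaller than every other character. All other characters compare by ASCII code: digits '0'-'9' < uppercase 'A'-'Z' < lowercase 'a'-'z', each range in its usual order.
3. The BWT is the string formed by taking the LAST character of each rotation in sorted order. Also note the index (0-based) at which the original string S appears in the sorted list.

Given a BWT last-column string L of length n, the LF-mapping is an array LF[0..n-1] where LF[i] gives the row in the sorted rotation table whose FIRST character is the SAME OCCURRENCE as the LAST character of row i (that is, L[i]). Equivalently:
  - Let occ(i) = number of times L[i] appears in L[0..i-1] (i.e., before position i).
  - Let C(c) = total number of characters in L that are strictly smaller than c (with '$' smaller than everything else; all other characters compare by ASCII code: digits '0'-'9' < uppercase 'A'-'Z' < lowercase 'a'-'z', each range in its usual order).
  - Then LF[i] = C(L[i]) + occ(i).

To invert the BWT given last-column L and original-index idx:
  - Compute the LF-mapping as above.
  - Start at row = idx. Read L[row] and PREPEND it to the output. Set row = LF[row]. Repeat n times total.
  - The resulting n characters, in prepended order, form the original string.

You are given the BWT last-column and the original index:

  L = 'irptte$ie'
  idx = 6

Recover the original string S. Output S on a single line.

Answer: repetiti$

Derivation:
LF mapping: 3 6 5 7 8 1 0 4 2
Walk LF starting at row 6, prepending L[row]:
  step 1: row=6, L[6]='$', prepend. Next row=LF[6]=0
  step 2: row=0, L[0]='i', prepend. Next row=LF[0]=3
  step 3: row=3, L[3]='t', prepend. Next row=LF[3]=7
  step 4: row=7, L[7]='i', prepend. Next row=LF[7]=4
  step 5: row=4, L[4]='t', prepend. Next row=LF[4]=8
  step 6: row=8, L[8]='e', prepend. Next row=LF[8]=2
  step 7: row=2, L[2]='p', prepend. Next row=LF[2]=5
  step 8: row=5, L[5]='e', prepend. Next row=LF[5]=1
  step 9: row=1, L[1]='r', prepend. Next row=LF[1]=6
Reversed output: repetiti$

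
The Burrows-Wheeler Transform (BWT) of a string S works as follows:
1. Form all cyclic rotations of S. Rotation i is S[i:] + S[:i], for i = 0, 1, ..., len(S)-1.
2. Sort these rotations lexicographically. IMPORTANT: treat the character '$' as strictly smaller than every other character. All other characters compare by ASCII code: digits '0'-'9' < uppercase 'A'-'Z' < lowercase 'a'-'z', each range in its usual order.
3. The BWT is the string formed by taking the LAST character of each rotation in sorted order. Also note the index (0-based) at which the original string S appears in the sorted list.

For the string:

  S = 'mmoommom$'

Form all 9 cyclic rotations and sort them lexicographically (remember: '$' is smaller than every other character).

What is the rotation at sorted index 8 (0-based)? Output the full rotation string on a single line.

All 9 rotations (rotation i = S[i:]+S[:i]):
  rot[0] = mmoommom$
  rot[1] = moommom$m
  rot[2] = oommom$mm
  rot[3] = ommom$mmo
  rot[4] = mmom$mmoo
  rot[5] = mom$mmoom
  rot[6] = om$mmoomm
  rot[7] = m$mmoommo
  rot[8] = $mmoommom
Sorted (with $ < everything):
  sorted[0] = $mmoommom
  sorted[1] = m$mmoommo
  sorted[2] = mmom$mmoo
  sorted[3] = mmoommom$
  sorted[4] = mom$mmoom
  sorted[5] = moommom$m
  sorted[6] = om$mmoomm
  sorted[7] = ommom$mmo
  sorted[8] = oommom$mm
sorted[8] = oommom$mm

Answer: oommom$mm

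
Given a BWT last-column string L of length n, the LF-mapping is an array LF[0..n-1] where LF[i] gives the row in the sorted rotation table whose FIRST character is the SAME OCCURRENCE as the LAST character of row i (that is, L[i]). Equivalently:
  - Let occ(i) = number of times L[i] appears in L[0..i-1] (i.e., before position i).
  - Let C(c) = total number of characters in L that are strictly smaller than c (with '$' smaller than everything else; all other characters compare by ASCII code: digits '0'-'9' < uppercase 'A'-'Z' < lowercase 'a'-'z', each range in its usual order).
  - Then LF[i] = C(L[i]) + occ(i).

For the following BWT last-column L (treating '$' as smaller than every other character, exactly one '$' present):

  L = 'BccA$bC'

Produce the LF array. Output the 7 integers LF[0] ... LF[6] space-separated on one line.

Char counts: '$':1, 'A':1, 'B':1, 'C':1, 'b':1, 'c':2
C (first-col start): C('$')=0, C('A')=1, C('B')=2, C('C')=3, C('b')=4, C('c')=5
L[0]='B': occ=0, LF[0]=C('B')+0=2+0=2
L[1]='c': occ=0, LF[1]=C('c')+0=5+0=5
L[2]='c': occ=1, LF[2]=C('c')+1=5+1=6
L[3]='A': occ=0, LF[3]=C('A')+0=1+0=1
L[4]='$': occ=0, LF[4]=C('$')+0=0+0=0
L[5]='b': occ=0, LF[5]=C('b')+0=4+0=4
L[6]='C': occ=0, LF[6]=C('C')+0=3+0=3

Answer: 2 5 6 1 0 4 3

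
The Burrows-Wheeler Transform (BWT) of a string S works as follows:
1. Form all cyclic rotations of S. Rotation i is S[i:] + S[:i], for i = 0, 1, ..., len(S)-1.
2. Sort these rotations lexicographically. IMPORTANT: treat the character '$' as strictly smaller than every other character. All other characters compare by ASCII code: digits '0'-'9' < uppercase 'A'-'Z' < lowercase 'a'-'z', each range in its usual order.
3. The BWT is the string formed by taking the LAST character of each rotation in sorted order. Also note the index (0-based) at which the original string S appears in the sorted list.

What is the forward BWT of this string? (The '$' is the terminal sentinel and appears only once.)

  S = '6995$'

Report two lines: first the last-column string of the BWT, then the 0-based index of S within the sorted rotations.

All 5 rotations (rotation i = S[i:]+S[:i]):
  rot[0] = 6995$
  rot[1] = 995$6
  rot[2] = 95$69
  rot[3] = 5$699
  rot[4] = $6995
Sorted (with $ < everything):
  sorted[0] = $6995  (last char: '5')
  sorted[1] = 5$699  (last char: '9')
  sorted[2] = 6995$  (last char: '$')
  sorted[3] = 95$69  (last char: '9')
  sorted[4] = 995$6  (last char: '6')
Last column: 59$96
Original string S is at sorted index 2

Answer: 59$96
2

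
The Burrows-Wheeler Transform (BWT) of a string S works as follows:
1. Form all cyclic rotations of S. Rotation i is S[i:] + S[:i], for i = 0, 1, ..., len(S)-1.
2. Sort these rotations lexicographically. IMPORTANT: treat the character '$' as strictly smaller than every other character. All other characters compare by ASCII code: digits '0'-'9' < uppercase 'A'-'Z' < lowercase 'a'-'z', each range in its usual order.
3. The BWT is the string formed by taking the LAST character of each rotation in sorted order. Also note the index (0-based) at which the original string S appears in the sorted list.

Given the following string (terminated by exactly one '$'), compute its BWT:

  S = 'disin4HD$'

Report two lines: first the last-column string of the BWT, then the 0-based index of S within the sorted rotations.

Answer: DnH4$sdii
4

Derivation:
All 9 rotations (rotation i = S[i:]+S[:i]):
  rot[0] = disin4HD$
  rot[1] = isin4HD$d
  rot[2] = sin4HD$di
  rot[3] = in4HD$dis
  rot[4] = n4HD$disi
  rot[5] = 4HD$disin
  rot[6] = HD$disin4
  rot[7] = D$disin4H
  rot[8] = $disin4HD
Sorted (with $ < everything):
  sorted[0] = $disin4HD  (last char: 'D')
  sorted[1] = 4HD$disin  (last char: 'n')
  sorted[2] = D$disin4H  (last char: 'H')
  sorted[3] = HD$disin4  (last char: '4')
  sorted[4] = disin4HD$  (last char: '$')
  sorted[5] = in4HD$dis  (last char: 's')
  sorted[6] = isin4HD$d  (last char: 'd')
  sorted[7] = n4HD$disi  (last char: 'i')
  sorted[8] = sin4HD$di  (last char: 'i')
Last column: DnH4$sdii
Original string S is at sorted index 4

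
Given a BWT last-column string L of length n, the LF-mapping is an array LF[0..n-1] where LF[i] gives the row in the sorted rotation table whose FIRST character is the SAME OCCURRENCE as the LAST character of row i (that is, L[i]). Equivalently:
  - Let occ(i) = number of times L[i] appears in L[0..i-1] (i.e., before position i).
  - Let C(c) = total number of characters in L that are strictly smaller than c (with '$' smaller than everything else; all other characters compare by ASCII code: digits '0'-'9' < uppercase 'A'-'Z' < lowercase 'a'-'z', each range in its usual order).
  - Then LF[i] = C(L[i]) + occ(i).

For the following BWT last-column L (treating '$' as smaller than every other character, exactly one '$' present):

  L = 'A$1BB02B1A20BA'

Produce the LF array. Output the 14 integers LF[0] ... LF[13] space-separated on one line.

Answer: 7 0 3 10 11 1 5 12 4 8 6 2 13 9

Derivation:
Char counts: '$':1, '0':2, '1':2, '2':2, 'A':3, 'B':4
C (first-col start): C('$')=0, C('0')=1, C('1')=3, C('2')=5, C('A')=7, C('B')=10
L[0]='A': occ=0, LF[0]=C('A')+0=7+0=7
L[1]='$': occ=0, LF[1]=C('$')+0=0+0=0
L[2]='1': occ=0, LF[2]=C('1')+0=3+0=3
L[3]='B': occ=0, LF[3]=C('B')+0=10+0=10
L[4]='B': occ=1, LF[4]=C('B')+1=10+1=11
L[5]='0': occ=0, LF[5]=C('0')+0=1+0=1
L[6]='2': occ=0, LF[6]=C('2')+0=5+0=5
L[7]='B': occ=2, LF[7]=C('B')+2=10+2=12
L[8]='1': occ=1, LF[8]=C('1')+1=3+1=4
L[9]='A': occ=1, LF[9]=C('A')+1=7+1=8
L[10]='2': occ=1, LF[10]=C('2')+1=5+1=6
L[11]='0': occ=1, LF[11]=C('0')+1=1+1=2
L[12]='B': occ=3, LF[12]=C('B')+3=10+3=13
L[13]='A': occ=2, LF[13]=C('A')+2=7+2=9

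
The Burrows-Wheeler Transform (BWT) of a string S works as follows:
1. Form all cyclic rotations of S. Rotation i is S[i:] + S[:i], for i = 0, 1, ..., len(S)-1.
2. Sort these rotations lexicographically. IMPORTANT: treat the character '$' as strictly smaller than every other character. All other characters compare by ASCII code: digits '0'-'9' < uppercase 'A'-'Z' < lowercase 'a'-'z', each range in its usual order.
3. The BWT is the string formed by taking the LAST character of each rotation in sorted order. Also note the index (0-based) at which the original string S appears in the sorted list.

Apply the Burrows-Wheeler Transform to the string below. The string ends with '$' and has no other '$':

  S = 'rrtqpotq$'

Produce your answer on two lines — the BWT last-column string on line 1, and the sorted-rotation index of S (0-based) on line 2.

All 9 rotations (rotation i = S[i:]+S[:i]):
  rot[0] = rrtqpotq$
  rot[1] = rtqpotq$r
  rot[2] = tqpotq$rr
  rot[3] = qpotq$rrt
  rot[4] = potq$rrtq
  rot[5] = otq$rrtqp
  rot[6] = tq$rrtqpo
  rot[7] = q$rrtqpot
  rot[8] = $rrtqpotq
Sorted (with $ < everything):
  sorted[0] = $rrtqpotq  (last char: 'q')
  sorted[1] = otq$rrtqp  (last char: 'p')
  sorted[2] = potq$rrtq  (last char: 'q')
  sorted[3] = q$rrtqpot  (last char: 't')
  sorted[4] = qpotq$rrt  (last char: 't')
  sorted[5] = rrtqpotq$  (last char: '$')
  sorted[6] = rtqpotq$r  (last char: 'r')
  sorted[7] = tq$rrtqpo  (last char: 'o')
  sorted[8] = tqpotq$rr  (last char: 'r')
Last column: qpqtt$ror
Original string S is at sorted index 5

Answer: qpqtt$ror
5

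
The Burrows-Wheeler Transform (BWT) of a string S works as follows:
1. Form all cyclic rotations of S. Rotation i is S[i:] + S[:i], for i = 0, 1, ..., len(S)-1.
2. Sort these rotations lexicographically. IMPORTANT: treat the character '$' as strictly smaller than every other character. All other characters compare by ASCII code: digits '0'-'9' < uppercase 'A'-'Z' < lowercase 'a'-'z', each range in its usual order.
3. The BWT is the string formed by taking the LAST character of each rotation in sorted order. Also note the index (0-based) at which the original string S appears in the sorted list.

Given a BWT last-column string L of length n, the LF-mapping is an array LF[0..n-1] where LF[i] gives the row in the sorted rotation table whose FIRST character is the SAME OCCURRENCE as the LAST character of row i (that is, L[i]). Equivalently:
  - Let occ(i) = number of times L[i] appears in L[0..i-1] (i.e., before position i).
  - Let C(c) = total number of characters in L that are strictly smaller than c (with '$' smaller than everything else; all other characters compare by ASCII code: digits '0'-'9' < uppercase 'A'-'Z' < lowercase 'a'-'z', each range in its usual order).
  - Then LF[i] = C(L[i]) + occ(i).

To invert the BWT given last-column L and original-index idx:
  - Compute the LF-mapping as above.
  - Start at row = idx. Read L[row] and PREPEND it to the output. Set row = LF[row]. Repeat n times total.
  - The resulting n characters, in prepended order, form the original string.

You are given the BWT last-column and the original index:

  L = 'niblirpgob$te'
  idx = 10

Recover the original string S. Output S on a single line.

Answer: pigletribbon$

Derivation:
LF mapping: 8 5 1 7 6 11 10 4 9 2 0 12 3
Walk LF starting at row 10, prepending L[row]:
  step 1: row=10, L[10]='$', prepend. Next row=LF[10]=0
  step 2: row=0, L[0]='n', prepend. Next row=LF[0]=8
  step 3: row=8, L[8]='o', prepend. Next row=LF[8]=9
  step 4: row=9, L[9]='b', prepend. Next row=LF[9]=2
  step 5: row=2, L[2]='b', prepend. Next row=LF[2]=1
  step 6: row=1, L[1]='i', prepend. Next row=LF[1]=5
  step 7: row=5, L[5]='r', prepend. Next row=LF[5]=11
  step 8: row=11, L[11]='t', prepend. Next row=LF[11]=12
  step 9: row=12, L[12]='e', prepend. Next row=LF[12]=3
  step 10: row=3, L[3]='l', prepend. Next row=LF[3]=7
  step 11: row=7, L[7]='g', prepend. Next row=LF[7]=4
  step 12: row=4, L[4]='i', prepend. Next row=LF[4]=6
  step 13: row=6, L[6]='p', prepend. Next row=LF[6]=10
Reversed output: pigletribbon$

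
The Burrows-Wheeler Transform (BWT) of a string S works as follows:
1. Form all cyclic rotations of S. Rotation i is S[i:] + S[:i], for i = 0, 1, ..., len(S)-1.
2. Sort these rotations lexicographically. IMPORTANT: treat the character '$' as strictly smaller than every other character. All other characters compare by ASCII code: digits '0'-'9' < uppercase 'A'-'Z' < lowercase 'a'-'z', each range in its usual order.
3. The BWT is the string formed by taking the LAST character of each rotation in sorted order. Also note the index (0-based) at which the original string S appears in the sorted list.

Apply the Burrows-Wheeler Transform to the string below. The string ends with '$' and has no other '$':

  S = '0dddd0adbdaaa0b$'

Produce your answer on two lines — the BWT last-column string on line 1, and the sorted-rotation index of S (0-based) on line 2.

All 16 rotations (rotation i = S[i:]+S[:i]):
  rot[0] = 0dddd0adbdaaa0b$
  rot[1] = dddd0adbdaaa0b$0
  rot[2] = ddd0adbdaaa0b$0d
  rot[3] = dd0adbdaaa0b$0dd
  rot[4] = d0adbdaaa0b$0ddd
  rot[5] = 0adbdaaa0b$0dddd
  rot[6] = adbdaaa0b$0dddd0
  rot[7] = dbdaaa0b$0dddd0a
  rot[8] = bdaaa0b$0dddd0ad
  rot[9] = daaa0b$0dddd0adb
  rot[10] = aaa0b$0dddd0adbd
  rot[11] = aa0b$0dddd0adbda
  rot[12] = a0b$0dddd0adbdaa
  rot[13] = 0b$0dddd0adbdaaa
  rot[14] = b$0dddd0adbdaaa0
  rot[15] = $0dddd0adbdaaa0b
Sorted (with $ < everything):
  sorted[0] = $0dddd0adbdaaa0b  (last char: 'b')
  sorted[1] = 0adbdaaa0b$0dddd  (last char: 'd')
  sorted[2] = 0b$0dddd0adbdaaa  (last char: 'a')
  sorted[3] = 0dddd0adbdaaa0b$  (last char: '$')
  sorted[4] = a0b$0dddd0adbdaa  (last char: 'a')
  sorted[5] = aa0b$0dddd0adbda  (last char: 'a')
  sorted[6] = aaa0b$0dddd0adbd  (last char: 'd')
  sorted[7] = adbdaaa0b$0dddd0  (last char: '0')
  sorted[8] = b$0dddd0adbdaaa0  (last char: '0')
  sorted[9] = bdaaa0b$0dddd0ad  (last char: 'd')
  sorted[10] = d0adbdaaa0b$0ddd  (last char: 'd')
  sorted[11] = daaa0b$0dddd0adb  (last char: 'b')
  sorted[12] = dbdaaa0b$0dddd0a  (last char: 'a')
  sorted[13] = dd0adbdaaa0b$0dd  (last char: 'd')
  sorted[14] = ddd0adbdaaa0b$0d  (last char: 'd')
  sorted[15] = dddd0adbdaaa0b$0  (last char: '0')
Last column: bda$aad00ddbadd0
Original string S is at sorted index 3

Answer: bda$aad00ddbadd0
3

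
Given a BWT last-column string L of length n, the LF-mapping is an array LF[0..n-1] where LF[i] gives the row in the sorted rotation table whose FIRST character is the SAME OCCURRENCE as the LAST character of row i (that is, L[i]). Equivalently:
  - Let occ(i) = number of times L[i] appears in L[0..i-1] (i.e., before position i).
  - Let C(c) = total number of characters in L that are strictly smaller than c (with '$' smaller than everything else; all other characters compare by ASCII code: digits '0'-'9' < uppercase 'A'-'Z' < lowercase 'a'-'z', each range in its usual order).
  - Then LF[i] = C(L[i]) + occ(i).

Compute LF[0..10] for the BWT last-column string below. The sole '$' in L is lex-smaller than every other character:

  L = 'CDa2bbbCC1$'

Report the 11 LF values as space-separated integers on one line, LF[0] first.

Char counts: '$':1, '1':1, '2':1, 'C':3, 'D':1, 'a':1, 'b':3
C (first-col start): C('$')=0, C('1')=1, C('2')=2, C('C')=3, C('D')=6, C('a')=7, C('b')=8
L[0]='C': occ=0, LF[0]=C('C')+0=3+0=3
L[1]='D': occ=0, LF[1]=C('D')+0=6+0=6
L[2]='a': occ=0, LF[2]=C('a')+0=7+0=7
L[3]='2': occ=0, LF[3]=C('2')+0=2+0=2
L[4]='b': occ=0, LF[4]=C('b')+0=8+0=8
L[5]='b': occ=1, LF[5]=C('b')+1=8+1=9
L[6]='b': occ=2, LF[6]=C('b')+2=8+2=10
L[7]='C': occ=1, LF[7]=C('C')+1=3+1=4
L[8]='C': occ=2, LF[8]=C('C')+2=3+2=5
L[9]='1': occ=0, LF[9]=C('1')+0=1+0=1
L[10]='$': occ=0, LF[10]=C('$')+0=0+0=0

Answer: 3 6 7 2 8 9 10 4 5 1 0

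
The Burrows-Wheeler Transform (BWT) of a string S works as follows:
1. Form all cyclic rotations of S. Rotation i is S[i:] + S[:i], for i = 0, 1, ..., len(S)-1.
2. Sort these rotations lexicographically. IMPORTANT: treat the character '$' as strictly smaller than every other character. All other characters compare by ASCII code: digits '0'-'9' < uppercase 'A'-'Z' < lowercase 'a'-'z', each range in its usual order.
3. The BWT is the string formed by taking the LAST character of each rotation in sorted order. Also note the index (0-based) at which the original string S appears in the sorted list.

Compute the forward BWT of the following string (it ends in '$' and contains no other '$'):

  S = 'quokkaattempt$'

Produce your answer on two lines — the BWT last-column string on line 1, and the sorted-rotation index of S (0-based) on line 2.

Answer: tkatkoeum$ptaq
9

Derivation:
All 14 rotations (rotation i = S[i:]+S[:i]):
  rot[0] = quokkaattempt$
  rot[1] = uokkaattempt$q
  rot[2] = okkaattempt$qu
  rot[3] = kkaattempt$quo
  rot[4] = kaattempt$quok
  rot[5] = aattempt$quokk
  rot[6] = attempt$quokka
  rot[7] = ttempt$quokkaa
  rot[8] = tempt$quokkaat
  rot[9] = empt$quokkaatt
  rot[10] = mpt$quokkaatte
  rot[11] = pt$quokkaattem
  rot[12] = t$quokkaattemp
  rot[13] = $quokkaattempt
Sorted (with $ < everything):
  sorted[0] = $quokkaattempt  (last char: 't')
  sorted[1] = aattempt$quokk  (last char: 'k')
  sorted[2] = attempt$quokka  (last char: 'a')
  sorted[3] = empt$quokkaatt  (last char: 't')
  sorted[4] = kaattempt$quok  (last char: 'k')
  sorted[5] = kkaattempt$quo  (last char: 'o')
  sorted[6] = mpt$quokkaatte  (last char: 'e')
  sorted[7] = okkaattempt$qu  (last char: 'u')
  sorted[8] = pt$quokkaattem  (last char: 'm')
  sorted[9] = quokkaattempt$  (last char: '$')
  sorted[10] = t$quokkaattemp  (last char: 'p')
  sorted[11] = tempt$quokkaat  (last char: 't')
  sorted[12] = ttempt$quokkaa  (last char: 'a')
  sorted[13] = uokkaattempt$q  (last char: 'q')
Last column: tkatkoeum$ptaq
Original string S is at sorted index 9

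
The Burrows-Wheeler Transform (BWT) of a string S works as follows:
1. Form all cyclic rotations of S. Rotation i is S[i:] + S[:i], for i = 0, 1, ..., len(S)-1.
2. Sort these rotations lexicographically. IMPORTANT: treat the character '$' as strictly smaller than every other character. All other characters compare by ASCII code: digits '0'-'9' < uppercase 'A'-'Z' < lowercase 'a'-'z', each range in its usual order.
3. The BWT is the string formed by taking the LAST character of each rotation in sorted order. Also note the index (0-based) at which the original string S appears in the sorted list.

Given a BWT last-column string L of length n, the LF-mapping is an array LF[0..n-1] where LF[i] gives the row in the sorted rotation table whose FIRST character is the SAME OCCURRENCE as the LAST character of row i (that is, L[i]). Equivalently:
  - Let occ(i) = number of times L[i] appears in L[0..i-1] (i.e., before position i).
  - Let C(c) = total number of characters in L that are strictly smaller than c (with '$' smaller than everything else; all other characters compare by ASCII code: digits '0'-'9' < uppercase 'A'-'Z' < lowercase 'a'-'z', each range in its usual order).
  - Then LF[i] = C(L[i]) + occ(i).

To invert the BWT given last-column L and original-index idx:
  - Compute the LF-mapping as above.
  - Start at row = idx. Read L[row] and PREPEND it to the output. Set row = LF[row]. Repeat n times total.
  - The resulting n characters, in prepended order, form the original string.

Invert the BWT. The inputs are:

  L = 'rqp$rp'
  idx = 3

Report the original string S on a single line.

Answer: qpprr$

Derivation:
LF mapping: 4 3 1 0 5 2
Walk LF starting at row 3, prepending L[row]:
  step 1: row=3, L[3]='$', prepend. Next row=LF[3]=0
  step 2: row=0, L[0]='r', prepend. Next row=LF[0]=4
  step 3: row=4, L[4]='r', prepend. Next row=LF[4]=5
  step 4: row=5, L[5]='p', prepend. Next row=LF[5]=2
  step 5: row=2, L[2]='p', prepend. Next row=LF[2]=1
  step 6: row=1, L[1]='q', prepend. Next row=LF[1]=3
Reversed output: qpprr$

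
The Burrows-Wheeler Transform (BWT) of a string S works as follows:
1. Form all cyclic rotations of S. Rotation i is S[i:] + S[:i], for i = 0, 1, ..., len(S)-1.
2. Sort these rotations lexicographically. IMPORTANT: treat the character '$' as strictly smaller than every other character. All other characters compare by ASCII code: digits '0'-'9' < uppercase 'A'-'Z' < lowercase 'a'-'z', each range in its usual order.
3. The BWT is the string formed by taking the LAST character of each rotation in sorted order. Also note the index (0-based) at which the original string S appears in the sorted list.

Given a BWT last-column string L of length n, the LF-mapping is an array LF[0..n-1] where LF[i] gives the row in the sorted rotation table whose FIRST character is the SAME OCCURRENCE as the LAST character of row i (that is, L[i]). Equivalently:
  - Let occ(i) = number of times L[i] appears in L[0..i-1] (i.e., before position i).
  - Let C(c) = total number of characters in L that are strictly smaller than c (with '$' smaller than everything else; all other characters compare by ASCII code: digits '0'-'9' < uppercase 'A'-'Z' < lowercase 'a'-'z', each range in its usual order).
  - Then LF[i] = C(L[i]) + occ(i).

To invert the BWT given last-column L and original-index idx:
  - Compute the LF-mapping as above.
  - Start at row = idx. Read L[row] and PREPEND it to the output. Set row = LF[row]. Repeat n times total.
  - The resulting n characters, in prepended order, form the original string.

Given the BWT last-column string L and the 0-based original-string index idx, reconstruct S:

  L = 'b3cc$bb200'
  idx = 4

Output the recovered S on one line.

Answer: 30c0c2bbb$

Derivation:
LF mapping: 5 4 8 9 0 6 7 3 1 2
Walk LF starting at row 4, prepending L[row]:
  step 1: row=4, L[4]='$', prepend. Next row=LF[4]=0
  step 2: row=0, L[0]='b', prepend. Next row=LF[0]=5
  step 3: row=5, L[5]='b', prepend. Next row=LF[5]=6
  step 4: row=6, L[6]='b', prepend. Next row=LF[6]=7
  step 5: row=7, L[7]='2', prepend. Next row=LF[7]=3
  step 6: row=3, L[3]='c', prepend. Next row=LF[3]=9
  step 7: row=9, L[9]='0', prepend. Next row=LF[9]=2
  step 8: row=2, L[2]='c', prepend. Next row=LF[2]=8
  step 9: row=8, L[8]='0', prepend. Next row=LF[8]=1
  step 10: row=1, L[1]='3', prepend. Next row=LF[1]=4
Reversed output: 30c0c2bbb$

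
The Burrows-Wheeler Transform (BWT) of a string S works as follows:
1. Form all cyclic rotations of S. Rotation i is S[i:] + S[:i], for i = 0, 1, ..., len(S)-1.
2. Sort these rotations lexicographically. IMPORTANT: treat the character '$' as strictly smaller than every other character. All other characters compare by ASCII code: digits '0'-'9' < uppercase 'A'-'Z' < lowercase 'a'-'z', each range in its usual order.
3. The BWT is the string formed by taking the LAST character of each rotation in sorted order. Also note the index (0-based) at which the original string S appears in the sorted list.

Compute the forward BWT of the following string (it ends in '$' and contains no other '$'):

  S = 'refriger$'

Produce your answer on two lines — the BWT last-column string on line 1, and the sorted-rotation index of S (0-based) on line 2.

All 9 rotations (rotation i = S[i:]+S[:i]):
  rot[0] = refriger$
  rot[1] = efriger$r
  rot[2] = friger$re
  rot[3] = riger$ref
  rot[4] = iger$refr
  rot[5] = ger$refri
  rot[6] = er$refrig
  rot[7] = r$refrige
  rot[8] = $refriger
Sorted (with $ < everything):
  sorted[0] = $refriger  (last char: 'r')
  sorted[1] = efriger$r  (last char: 'r')
  sorted[2] = er$refrig  (last char: 'g')
  sorted[3] = friger$re  (last char: 'e')
  sorted[4] = ger$refri  (last char: 'i')
  sorted[5] = iger$refr  (last char: 'r')
  sorted[6] = r$refrige  (last char: 'e')
  sorted[7] = refriger$  (last char: '$')
  sorted[8] = riger$ref  (last char: 'f')
Last column: rrgeire$f
Original string S is at sorted index 7

Answer: rrgeire$f
7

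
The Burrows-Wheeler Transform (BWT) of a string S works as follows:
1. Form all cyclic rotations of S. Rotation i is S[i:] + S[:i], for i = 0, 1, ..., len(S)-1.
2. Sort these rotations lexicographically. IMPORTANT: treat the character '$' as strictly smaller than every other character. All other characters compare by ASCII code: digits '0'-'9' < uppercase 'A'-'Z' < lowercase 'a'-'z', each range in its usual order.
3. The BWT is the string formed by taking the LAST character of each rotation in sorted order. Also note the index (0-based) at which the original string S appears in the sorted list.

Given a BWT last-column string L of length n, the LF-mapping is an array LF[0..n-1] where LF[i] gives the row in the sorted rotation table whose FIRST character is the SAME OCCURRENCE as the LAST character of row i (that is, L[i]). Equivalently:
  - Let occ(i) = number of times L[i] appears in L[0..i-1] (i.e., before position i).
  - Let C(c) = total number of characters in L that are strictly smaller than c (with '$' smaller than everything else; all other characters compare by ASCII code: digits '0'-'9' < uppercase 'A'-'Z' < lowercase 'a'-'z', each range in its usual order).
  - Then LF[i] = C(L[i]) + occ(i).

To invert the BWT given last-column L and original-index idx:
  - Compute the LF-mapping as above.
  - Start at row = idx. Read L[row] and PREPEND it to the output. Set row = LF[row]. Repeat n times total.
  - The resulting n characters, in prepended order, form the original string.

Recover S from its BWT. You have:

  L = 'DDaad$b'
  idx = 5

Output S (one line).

LF mapping: 1 2 3 4 6 0 5
Walk LF starting at row 5, prepending L[row]:
  step 1: row=5, L[5]='$', prepend. Next row=LF[5]=0
  step 2: row=0, L[0]='D', prepend. Next row=LF[0]=1
  step 3: row=1, L[1]='D', prepend. Next row=LF[1]=2
  step 4: row=2, L[2]='a', prepend. Next row=LF[2]=3
  step 5: row=3, L[3]='a', prepend. Next row=LF[3]=4
  step 6: row=4, L[4]='d', prepend. Next row=LF[4]=6
  step 7: row=6, L[6]='b', prepend. Next row=LF[6]=5
Reversed output: bdaaDD$

Answer: bdaaDD$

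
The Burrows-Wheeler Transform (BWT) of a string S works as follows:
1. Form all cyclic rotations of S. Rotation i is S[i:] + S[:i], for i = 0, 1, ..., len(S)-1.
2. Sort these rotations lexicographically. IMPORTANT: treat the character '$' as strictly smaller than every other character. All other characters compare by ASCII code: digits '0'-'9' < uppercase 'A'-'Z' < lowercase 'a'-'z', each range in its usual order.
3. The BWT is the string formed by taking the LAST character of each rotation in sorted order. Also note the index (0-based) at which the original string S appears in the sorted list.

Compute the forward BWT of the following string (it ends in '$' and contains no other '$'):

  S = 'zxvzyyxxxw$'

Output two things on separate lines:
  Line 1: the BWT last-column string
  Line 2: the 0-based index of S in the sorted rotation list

Answer: wxxzxxyyz$v
9

Derivation:
All 11 rotations (rotation i = S[i:]+S[:i]):
  rot[0] = zxvzyyxxxw$
  rot[1] = xvzyyxxxw$z
  rot[2] = vzyyxxxw$zx
  rot[3] = zyyxxxw$zxv
  rot[4] = yyxxxw$zxvz
  rot[5] = yxxxw$zxvzy
  rot[6] = xxxw$zxvzyy
  rot[7] = xxw$zxvzyyx
  rot[8] = xw$zxvzyyxx
  rot[9] = w$zxvzyyxxx
  rot[10] = $zxvzyyxxxw
Sorted (with $ < everything):
  sorted[0] = $zxvzyyxxxw  (last char: 'w')
  sorted[1] = vzyyxxxw$zx  (last char: 'x')
  sorted[2] = w$zxvzyyxxx  (last char: 'x')
  sorted[3] = xvzyyxxxw$z  (last char: 'z')
  sorted[4] = xw$zxvzyyxx  (last char: 'x')
  sorted[5] = xxw$zxvzyyx  (last char: 'x')
  sorted[6] = xxxw$zxvzyy  (last char: 'y')
  sorted[7] = yxxxw$zxvzy  (last char: 'y')
  sorted[8] = yyxxxw$zxvz  (last char: 'z')
  sorted[9] = zxvzyyxxxw$  (last char: '$')
  sorted[10] = zyyxxxw$zxv  (last char: 'v')
Last column: wxxzxxyyz$v
Original string S is at sorted index 9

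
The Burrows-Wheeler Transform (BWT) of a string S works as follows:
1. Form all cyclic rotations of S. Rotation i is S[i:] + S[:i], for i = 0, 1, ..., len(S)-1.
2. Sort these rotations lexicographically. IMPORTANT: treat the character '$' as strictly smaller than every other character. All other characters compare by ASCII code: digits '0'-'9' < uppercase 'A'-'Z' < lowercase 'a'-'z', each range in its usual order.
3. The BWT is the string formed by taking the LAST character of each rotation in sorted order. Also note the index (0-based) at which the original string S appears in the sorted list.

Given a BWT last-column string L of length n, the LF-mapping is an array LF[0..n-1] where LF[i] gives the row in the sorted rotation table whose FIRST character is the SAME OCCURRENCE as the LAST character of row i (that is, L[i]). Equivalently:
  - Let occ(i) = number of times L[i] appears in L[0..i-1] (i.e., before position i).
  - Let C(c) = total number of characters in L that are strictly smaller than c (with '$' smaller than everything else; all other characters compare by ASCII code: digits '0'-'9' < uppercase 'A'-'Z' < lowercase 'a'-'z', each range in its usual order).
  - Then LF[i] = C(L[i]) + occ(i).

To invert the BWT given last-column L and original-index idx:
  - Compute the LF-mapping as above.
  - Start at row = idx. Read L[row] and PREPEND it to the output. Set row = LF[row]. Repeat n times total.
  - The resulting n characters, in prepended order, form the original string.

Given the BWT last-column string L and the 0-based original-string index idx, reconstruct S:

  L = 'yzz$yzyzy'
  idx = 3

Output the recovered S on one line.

LF mapping: 1 5 6 0 2 7 3 8 4
Walk LF starting at row 3, prepending L[row]:
  step 1: row=3, L[3]='$', prepend. Next row=LF[3]=0
  step 2: row=0, L[0]='y', prepend. Next row=LF[0]=1
  step 3: row=1, L[1]='z', prepend. Next row=LF[1]=5
  step 4: row=5, L[5]='z', prepend. Next row=LF[5]=7
  step 5: row=7, L[7]='z', prepend. Next row=LF[7]=8
  step 6: row=8, L[8]='y', prepend. Next row=LF[8]=4
  step 7: row=4, L[4]='y', prepend. Next row=LF[4]=2
  step 8: row=2, L[2]='z', prepend. Next row=LF[2]=6
  step 9: row=6, L[6]='y', prepend. Next row=LF[6]=3
Reversed output: yzyyzzzy$

Answer: yzyyzzzy$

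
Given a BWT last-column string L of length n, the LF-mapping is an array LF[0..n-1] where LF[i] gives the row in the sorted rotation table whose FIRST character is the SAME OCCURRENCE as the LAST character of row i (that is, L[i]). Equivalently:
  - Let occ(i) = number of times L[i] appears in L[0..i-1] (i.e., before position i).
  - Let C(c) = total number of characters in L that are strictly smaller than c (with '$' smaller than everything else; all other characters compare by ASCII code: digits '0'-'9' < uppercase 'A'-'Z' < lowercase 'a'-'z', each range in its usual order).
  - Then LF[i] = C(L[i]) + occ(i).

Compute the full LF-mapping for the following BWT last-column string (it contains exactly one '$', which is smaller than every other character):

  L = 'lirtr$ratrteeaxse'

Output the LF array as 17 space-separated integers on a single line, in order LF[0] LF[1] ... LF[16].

Answer: 7 6 8 13 9 0 10 1 14 11 15 3 4 2 16 12 5

Derivation:
Char counts: '$':1, 'a':2, 'e':3, 'i':1, 'l':1, 'r':4, 's':1, 't':3, 'x':1
C (first-col start): C('$')=0, C('a')=1, C('e')=3, C('i')=6, C('l')=7, C('r')=8, C('s')=12, C('t')=13, C('x')=16
L[0]='l': occ=0, LF[0]=C('l')+0=7+0=7
L[1]='i': occ=0, LF[1]=C('i')+0=6+0=6
L[2]='r': occ=0, LF[2]=C('r')+0=8+0=8
L[3]='t': occ=0, LF[3]=C('t')+0=13+0=13
L[4]='r': occ=1, LF[4]=C('r')+1=8+1=9
L[5]='$': occ=0, LF[5]=C('$')+0=0+0=0
L[6]='r': occ=2, LF[6]=C('r')+2=8+2=10
L[7]='a': occ=0, LF[7]=C('a')+0=1+0=1
L[8]='t': occ=1, LF[8]=C('t')+1=13+1=14
L[9]='r': occ=3, LF[9]=C('r')+3=8+3=11
L[10]='t': occ=2, LF[10]=C('t')+2=13+2=15
L[11]='e': occ=0, LF[11]=C('e')+0=3+0=3
L[12]='e': occ=1, LF[12]=C('e')+1=3+1=4
L[13]='a': occ=1, LF[13]=C('a')+1=1+1=2
L[14]='x': occ=0, LF[14]=C('x')+0=16+0=16
L[15]='s': occ=0, LF[15]=C('s')+0=12+0=12
L[16]='e': occ=2, LF[16]=C('e')+2=3+2=5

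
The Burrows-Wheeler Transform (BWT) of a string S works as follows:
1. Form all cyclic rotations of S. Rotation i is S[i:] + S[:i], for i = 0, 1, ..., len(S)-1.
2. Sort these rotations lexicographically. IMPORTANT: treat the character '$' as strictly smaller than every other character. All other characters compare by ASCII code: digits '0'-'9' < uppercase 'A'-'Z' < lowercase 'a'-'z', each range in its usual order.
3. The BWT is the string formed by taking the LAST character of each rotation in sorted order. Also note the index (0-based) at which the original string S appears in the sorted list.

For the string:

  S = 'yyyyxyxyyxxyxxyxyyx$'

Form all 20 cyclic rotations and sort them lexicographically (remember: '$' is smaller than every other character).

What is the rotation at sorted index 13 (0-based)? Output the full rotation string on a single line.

Answer: yxyyx$yyyyxyxyyxxyxx

Derivation:
All 20 rotations (rotation i = S[i:]+S[:i]):
  rot[0] = yyyyxyxyyxxyxxyxyyx$
  rot[1] = yyyxyxyyxxyxxyxyyx$y
  rot[2] = yyxyxyyxxyxxyxyyx$yy
  rot[3] = yxyxyyxxyxxyxyyx$yyy
  rot[4] = xyxyyxxyxxyxyyx$yyyy
  rot[5] = yxyyxxyxxyxyyx$yyyyx
  rot[6] = xyyxxyxxyxyyx$yyyyxy
  rot[7] = yyxxyxxyxyyx$yyyyxyx
  rot[8] = yxxyxxyxyyx$yyyyxyxy
  rot[9] = xxyxxyxyyx$yyyyxyxyy
  rot[10] = xyxxyxyyx$yyyyxyxyyx
  rot[11] = yxxyxyyx$yyyyxyxyyxx
  rot[12] = xxyxyyx$yyyyxyxyyxxy
  rot[13] = xyxyyx$yyyyxyxyyxxyx
  rot[14] = yxyyx$yyyyxyxyyxxyxx
  rot[15] = xyyx$yyyyxyxyyxxyxxy
  rot[16] = yyx$yyyyxyxyyxxyxxyx
  rot[17] = yx$yyyyxyxyyxxyxxyxy
  rot[18] = x$yyyyxyxyyxxyxxyxyy
  rot[19] = $yyyyxyxyyxxyxxyxyyx
Sorted (with $ < everything):
  sorted[0] = $yyyyxyxyyxxyxxyxyyx
  sorted[1] = x$yyyyxyxyyxxyxxyxyy
  sorted[2] = xxyxxyxyyx$yyyyxyxyy
  sorted[3] = xxyxyyx$yyyyxyxyyxxy
  sorted[4] = xyxxyxyyx$yyyyxyxyyx
  sorted[5] = xyxyyx$yyyyxyxyyxxyx
  sorted[6] = xyxyyxxyxxyxyyx$yyyy
  sorted[7] = xyyx$yyyyxyxyyxxyxxy
  sorted[8] = xyyxxyxxyxyyx$yyyyxy
  sorted[9] = yx$yyyyxyxyyxxyxxyxy
  sorted[10] = yxxyxxyxyyx$yyyyxyxy
  sorted[11] = yxxyxyyx$yyyyxyxyyxx
  sorted[12] = yxyxyyxxyxxyxyyx$yyy
  sorted[13] = yxyyx$yyyyxyxyyxxyxx
  sorted[14] = yxyyxxyxxyxyyx$yyyyx
  sorted[15] = yyx$yyyyxyxyyxxyxxyx
  sorted[16] = yyxxyxxyxyyx$yyyyxyx
  sorted[17] = yyxyxyyxxyxxyxyyx$yy
  sorted[18] = yyyxyxyyxxyxxyxyyx$y
  sorted[19] = yyyyxyxyyxxyxxyxyyx$
sorted[13] = yxyyx$yyyyxyxyyxxyxx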